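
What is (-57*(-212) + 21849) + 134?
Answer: 34067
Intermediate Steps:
(-57*(-212) + 21849) + 134 = (12084 + 21849) + 134 = 33933 + 134 = 34067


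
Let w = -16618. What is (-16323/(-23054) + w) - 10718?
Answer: -630187821/23054 ≈ -27335.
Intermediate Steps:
(-16323/(-23054) + w) - 10718 = (-16323/(-23054) - 16618) - 10718 = (-16323*(-1/23054) - 16618) - 10718 = (16323/23054 - 16618) - 10718 = -383095049/23054 - 10718 = -630187821/23054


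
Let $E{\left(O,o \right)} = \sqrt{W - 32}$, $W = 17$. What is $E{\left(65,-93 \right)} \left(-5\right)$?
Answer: $- 5 i \sqrt{15} \approx - 19.365 i$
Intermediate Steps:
$E{\left(O,o \right)} = i \sqrt{15}$ ($E{\left(O,o \right)} = \sqrt{17 - 32} = \sqrt{-15} = i \sqrt{15}$)
$E{\left(65,-93 \right)} \left(-5\right) = i \sqrt{15} \left(-5\right) = - 5 i \sqrt{15}$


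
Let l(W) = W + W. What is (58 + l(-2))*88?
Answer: 4752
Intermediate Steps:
l(W) = 2*W
(58 + l(-2))*88 = (58 + 2*(-2))*88 = (58 - 4)*88 = 54*88 = 4752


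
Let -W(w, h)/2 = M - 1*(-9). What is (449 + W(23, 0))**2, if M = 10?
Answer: 168921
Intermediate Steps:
W(w, h) = -38 (W(w, h) = -2*(10 - 1*(-9)) = -2*(10 + 9) = -2*19 = -38)
(449 + W(23, 0))**2 = (449 - 38)**2 = 411**2 = 168921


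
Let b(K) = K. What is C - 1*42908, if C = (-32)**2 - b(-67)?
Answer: -41817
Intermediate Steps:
C = 1091 (C = (-32)**2 - 1*(-67) = 1024 + 67 = 1091)
C - 1*42908 = 1091 - 1*42908 = 1091 - 42908 = -41817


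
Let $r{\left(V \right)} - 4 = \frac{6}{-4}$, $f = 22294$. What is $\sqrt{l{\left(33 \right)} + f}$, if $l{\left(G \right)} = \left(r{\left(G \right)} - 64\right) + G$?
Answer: $\frac{\sqrt{89062}}{2} \approx 149.22$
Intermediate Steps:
$r{\left(V \right)} = \frac{5}{2}$ ($r{\left(V \right)} = 4 + \frac{6}{-4} = 4 + 6 \left(- \frac{1}{4}\right) = 4 - \frac{3}{2} = \frac{5}{2}$)
$l{\left(G \right)} = - \frac{123}{2} + G$ ($l{\left(G \right)} = \left(\frac{5}{2} - 64\right) + G = - \frac{123}{2} + G$)
$\sqrt{l{\left(33 \right)} + f} = \sqrt{\left(- \frac{123}{2} + 33\right) + 22294} = \sqrt{- \frac{57}{2} + 22294} = \sqrt{\frac{44531}{2}} = \frac{\sqrt{89062}}{2}$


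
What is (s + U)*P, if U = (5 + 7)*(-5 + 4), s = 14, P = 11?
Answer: 22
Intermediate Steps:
U = -12 (U = 12*(-1) = -12)
(s + U)*P = (14 - 12)*11 = 2*11 = 22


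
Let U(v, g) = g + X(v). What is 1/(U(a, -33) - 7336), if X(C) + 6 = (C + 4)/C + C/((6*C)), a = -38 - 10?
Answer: -12/88487 ≈ -0.00013561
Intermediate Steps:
a = -48
X(C) = -35/6 + (4 + C)/C (X(C) = -6 + ((C + 4)/C + C/((6*C))) = -6 + ((4 + C)/C + C*(1/(6*C))) = -6 + ((4 + C)/C + 1/6) = -6 + (1/6 + (4 + C)/C) = -35/6 + (4 + C)/C)
U(v, g) = -29/6 + g + 4/v (U(v, g) = g + (-29/6 + 4/v) = -29/6 + g + 4/v)
1/(U(a, -33) - 7336) = 1/((-29/6 - 33 + 4/(-48)) - 7336) = 1/((-29/6 - 33 + 4*(-1/48)) - 7336) = 1/((-29/6 - 33 - 1/12) - 7336) = 1/(-455/12 - 7336) = 1/(-88487/12) = -12/88487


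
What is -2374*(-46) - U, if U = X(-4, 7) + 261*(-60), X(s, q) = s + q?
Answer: 124861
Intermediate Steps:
X(s, q) = q + s
U = -15657 (U = (7 - 4) + 261*(-60) = 3 - 15660 = -15657)
-2374*(-46) - U = -2374*(-46) - 1*(-15657) = 109204 + 15657 = 124861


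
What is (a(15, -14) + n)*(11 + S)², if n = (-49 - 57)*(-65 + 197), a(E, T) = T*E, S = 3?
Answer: -2783592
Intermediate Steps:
a(E, T) = E*T
n = -13992 (n = -106*132 = -13992)
(a(15, -14) + n)*(11 + S)² = (15*(-14) - 13992)*(11 + 3)² = (-210 - 13992)*14² = -14202*196 = -2783592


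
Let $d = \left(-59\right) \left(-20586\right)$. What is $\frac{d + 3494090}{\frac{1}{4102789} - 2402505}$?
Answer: $- \frac{4829663715974}{2464242771611} \approx -1.9599$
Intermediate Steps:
$d = 1214574$
$\frac{d + 3494090}{\frac{1}{4102789} - 2402505} = \frac{1214574 + 3494090}{\frac{1}{4102789} - 2402505} = \frac{4708664}{\frac{1}{4102789} - 2402505} = \frac{4708664}{- \frac{9856971086444}{4102789}} = 4708664 \left(- \frac{4102789}{9856971086444}\right) = - \frac{4829663715974}{2464242771611}$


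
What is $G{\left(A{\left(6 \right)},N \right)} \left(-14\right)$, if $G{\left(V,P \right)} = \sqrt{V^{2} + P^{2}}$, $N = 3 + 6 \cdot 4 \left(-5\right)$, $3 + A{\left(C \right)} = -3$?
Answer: $- 210 \sqrt{61} \approx -1640.2$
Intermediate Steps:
$A{\left(C \right)} = -6$ ($A{\left(C \right)} = -3 - 3 = -6$)
$N = -117$ ($N = 3 + 6 \left(-20\right) = 3 - 120 = -117$)
$G{\left(V,P \right)} = \sqrt{P^{2} + V^{2}}$
$G{\left(A{\left(6 \right)},N \right)} \left(-14\right) = \sqrt{\left(-117\right)^{2} + \left(-6\right)^{2}} \left(-14\right) = \sqrt{13689 + 36} \left(-14\right) = \sqrt{13725} \left(-14\right) = 15 \sqrt{61} \left(-14\right) = - 210 \sqrt{61}$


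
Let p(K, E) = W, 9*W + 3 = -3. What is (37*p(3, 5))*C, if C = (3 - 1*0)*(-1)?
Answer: 74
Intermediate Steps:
W = -⅔ (W = -⅓ + (⅑)*(-3) = -⅓ - ⅓ = -⅔ ≈ -0.66667)
p(K, E) = -⅔
C = -3 (C = (3 + 0)*(-1) = 3*(-1) = -3)
(37*p(3, 5))*C = (37*(-⅔))*(-3) = -74/3*(-3) = 74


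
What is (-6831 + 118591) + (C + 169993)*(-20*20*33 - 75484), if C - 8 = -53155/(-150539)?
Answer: -2269569355080056/150539 ≈ -1.5076e+10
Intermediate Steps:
C = 1257467/150539 (C = 8 - 53155/(-150539) = 8 - 53155*(-1/150539) = 8 + 53155/150539 = 1257467/150539 ≈ 8.3531)
(-6831 + 118591) + (C + 169993)*(-20*20*33 - 75484) = (-6831 + 118591) + (1257467/150539 + 169993)*(-20*20*33 - 75484) = 111760 + 25591833694*(-400*33 - 75484)/150539 = 111760 + 25591833694*(-13200 - 75484)/150539 = 111760 + (25591833694/150539)*(-88684) = 111760 - 2269586179318696/150539 = -2269569355080056/150539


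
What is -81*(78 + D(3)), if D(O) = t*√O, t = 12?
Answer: -6318 - 972*√3 ≈ -8001.6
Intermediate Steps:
D(O) = 12*√O
-81*(78 + D(3)) = -81*(78 + 12*√3) = -6318 - 972*√3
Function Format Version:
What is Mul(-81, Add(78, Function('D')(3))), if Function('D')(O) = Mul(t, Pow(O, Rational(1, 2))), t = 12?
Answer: Add(-6318, Mul(-972, Pow(3, Rational(1, 2)))) ≈ -8001.6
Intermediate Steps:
Function('D')(O) = Mul(12, Pow(O, Rational(1, 2)))
Mul(-81, Add(78, Function('D')(3))) = Mul(-81, Add(78, Mul(12, Pow(3, Rational(1, 2))))) = Add(-6318, Mul(-972, Pow(3, Rational(1, 2))))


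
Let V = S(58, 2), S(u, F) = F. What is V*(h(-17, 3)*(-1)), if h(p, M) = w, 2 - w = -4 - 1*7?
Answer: -26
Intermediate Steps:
V = 2
w = 13 (w = 2 - (-4 - 1*7) = 2 - (-4 - 7) = 2 - 1*(-11) = 2 + 11 = 13)
h(p, M) = 13
V*(h(-17, 3)*(-1)) = 2*(13*(-1)) = 2*(-13) = -26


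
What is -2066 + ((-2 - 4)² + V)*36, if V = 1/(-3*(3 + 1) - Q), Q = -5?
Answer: -5426/7 ≈ -775.14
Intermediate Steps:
V = -⅐ (V = 1/(-3*(3 + 1) - 1*(-5)) = 1/(-3*4 + 5) = 1/(-12 + 5) = 1/(-7) = -⅐ ≈ -0.14286)
-2066 + ((-2 - 4)² + V)*36 = -2066 + ((-2 - 4)² - ⅐)*36 = -2066 + ((-6)² - ⅐)*36 = -2066 + (36 - ⅐)*36 = -2066 + (251/7)*36 = -2066 + 9036/7 = -5426/7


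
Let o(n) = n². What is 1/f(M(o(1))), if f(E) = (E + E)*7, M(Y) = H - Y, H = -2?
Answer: -1/42 ≈ -0.023810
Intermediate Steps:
M(Y) = -2 - Y
f(E) = 14*E (f(E) = (2*E)*7 = 14*E)
1/f(M(o(1))) = 1/(14*(-2 - 1*1²)) = 1/(14*(-2 - 1*1)) = 1/(14*(-2 - 1)) = 1/(14*(-3)) = 1/(-42) = -1/42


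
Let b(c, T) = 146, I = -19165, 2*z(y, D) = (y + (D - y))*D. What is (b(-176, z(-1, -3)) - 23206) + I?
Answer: -42225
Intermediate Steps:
z(y, D) = D²/2 (z(y, D) = ((y + (D - y))*D)/2 = (D*D)/2 = D²/2)
(b(-176, z(-1, -3)) - 23206) + I = (146 - 23206) - 19165 = -23060 - 19165 = -42225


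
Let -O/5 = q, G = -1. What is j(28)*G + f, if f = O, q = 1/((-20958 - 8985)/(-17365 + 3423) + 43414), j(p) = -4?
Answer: 2421162014/605307931 ≈ 3.9999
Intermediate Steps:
q = 13942/605307931 (q = 1/(-29943/(-13942) + 43414) = 1/(-29943*(-1/13942) + 43414) = 1/(29943/13942 + 43414) = 1/(605307931/13942) = 13942/605307931 ≈ 2.3033e-5)
O = -69710/605307931 (O = -5*13942/605307931 = -69710/605307931 ≈ -0.00011516)
f = -69710/605307931 ≈ -0.00011516
j(28)*G + f = -4*(-1) - 69710/605307931 = 4 - 69710/605307931 = 2421162014/605307931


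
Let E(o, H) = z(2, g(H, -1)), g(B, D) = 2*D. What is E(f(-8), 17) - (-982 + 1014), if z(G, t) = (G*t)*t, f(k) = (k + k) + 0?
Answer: -24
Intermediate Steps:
f(k) = 2*k (f(k) = 2*k + 0 = 2*k)
z(G, t) = G*t²
E(o, H) = 8 (E(o, H) = 2*(2*(-1))² = 2*(-2)² = 2*4 = 8)
E(f(-8), 17) - (-982 + 1014) = 8 - (-982 + 1014) = 8 - 1*32 = 8 - 32 = -24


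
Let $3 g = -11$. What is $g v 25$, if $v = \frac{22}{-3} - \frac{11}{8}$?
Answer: $\frac{57475}{72} \approx 798.26$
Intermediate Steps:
$g = - \frac{11}{3}$ ($g = \frac{1}{3} \left(-11\right) = - \frac{11}{3} \approx -3.6667$)
$v = - \frac{209}{24}$ ($v = 22 \left(- \frac{1}{3}\right) - \frac{11}{8} = - \frac{22}{3} - \frac{11}{8} = - \frac{209}{24} \approx -8.7083$)
$g v 25 = \left(- \frac{11}{3}\right) \left(- \frac{209}{24}\right) 25 = \frac{2299}{72} \cdot 25 = \frac{57475}{72}$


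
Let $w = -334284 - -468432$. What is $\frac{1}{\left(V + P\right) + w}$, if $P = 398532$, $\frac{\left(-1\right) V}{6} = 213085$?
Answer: $- \frac{1}{745830} \approx -1.3408 \cdot 10^{-6}$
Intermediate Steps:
$V = -1278510$ ($V = \left(-6\right) 213085 = -1278510$)
$w = 134148$ ($w = -334284 + 468432 = 134148$)
$\frac{1}{\left(V + P\right) + w} = \frac{1}{\left(-1278510 + 398532\right) + 134148} = \frac{1}{-879978 + 134148} = \frac{1}{-745830} = - \frac{1}{745830}$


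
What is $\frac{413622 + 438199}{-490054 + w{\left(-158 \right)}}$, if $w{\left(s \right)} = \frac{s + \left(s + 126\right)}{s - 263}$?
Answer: $- \frac{358616641}{206312544} \approx -1.7382$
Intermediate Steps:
$w{\left(s \right)} = \frac{126 + 2 s}{-263 + s}$ ($w{\left(s \right)} = \frac{s + \left(126 + s\right)}{-263 + s} = \frac{126 + 2 s}{-263 + s}$)
$\frac{413622 + 438199}{-490054 + w{\left(-158 \right)}} = \frac{413622 + 438199}{-490054 + \frac{2 \left(63 - 158\right)}{-263 - 158}} = \frac{851821}{-490054 + 2 \frac{1}{-421} \left(-95\right)} = \frac{851821}{-490054 + 2 \left(- \frac{1}{421}\right) \left(-95\right)} = \frac{851821}{-490054 + \frac{190}{421}} = \frac{851821}{- \frac{206312544}{421}} = 851821 \left(- \frac{421}{206312544}\right) = - \frac{358616641}{206312544}$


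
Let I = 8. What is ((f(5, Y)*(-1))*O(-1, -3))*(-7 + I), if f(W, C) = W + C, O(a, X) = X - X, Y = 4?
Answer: 0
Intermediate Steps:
O(a, X) = 0
f(W, C) = C + W
((f(5, Y)*(-1))*O(-1, -3))*(-7 + I) = (((4 + 5)*(-1))*0)*(-7 + 8) = ((9*(-1))*0)*1 = -9*0*1 = 0*1 = 0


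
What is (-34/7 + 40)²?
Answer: 60516/49 ≈ 1235.0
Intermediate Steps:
(-34/7 + 40)² = (246/7)² = 60516/49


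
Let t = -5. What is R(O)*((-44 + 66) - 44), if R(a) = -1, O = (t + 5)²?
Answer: 22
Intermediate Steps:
O = 0 (O = (-5 + 5)² = 0² = 0)
R(O)*((-44 + 66) - 44) = -((-44 + 66) - 44) = -(22 - 44) = -1*(-22) = 22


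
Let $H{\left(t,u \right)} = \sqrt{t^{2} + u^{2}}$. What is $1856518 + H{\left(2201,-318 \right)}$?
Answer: $1856518 + 5 \sqrt{197821} \approx 1.8587 \cdot 10^{6}$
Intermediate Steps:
$1856518 + H{\left(2201,-318 \right)} = 1856518 + \sqrt{2201^{2} + \left(-318\right)^{2}} = 1856518 + \sqrt{4844401 + 101124} = 1856518 + \sqrt{4945525} = 1856518 + 5 \sqrt{197821}$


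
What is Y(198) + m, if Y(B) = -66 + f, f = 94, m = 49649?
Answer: 49677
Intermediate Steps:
Y(B) = 28 (Y(B) = -66 + 94 = 28)
Y(198) + m = 28 + 49649 = 49677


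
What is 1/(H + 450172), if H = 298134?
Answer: 1/748306 ≈ 1.3364e-6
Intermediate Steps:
1/(H + 450172) = 1/(298134 + 450172) = 1/748306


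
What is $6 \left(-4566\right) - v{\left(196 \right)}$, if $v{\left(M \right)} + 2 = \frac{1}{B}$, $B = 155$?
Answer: $- \frac{4246071}{155} \approx -27394.0$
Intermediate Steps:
$v{\left(M \right)} = - \frac{309}{155}$ ($v{\left(M \right)} = -2 + \frac{1}{155} = - \frac{309}{155}$)
$6 \left(-4566\right) - v{\left(196 \right)} = 6 \left(-4566\right) - - \frac{309}{155} = -27396 + \frac{309}{155} = - \frac{4246071}{155}$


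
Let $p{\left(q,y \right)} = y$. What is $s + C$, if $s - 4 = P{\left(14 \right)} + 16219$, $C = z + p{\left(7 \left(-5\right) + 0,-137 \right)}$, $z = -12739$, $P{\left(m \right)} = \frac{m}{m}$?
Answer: $3348$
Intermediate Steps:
$P{\left(m \right)} = 1$
$C = -12876$ ($C = -12739 - 137 = -12876$)
$s = 16224$ ($s = 4 + \left(1 + 16219\right) = 4 + 16220 = 16224$)
$s + C = 16224 - 12876 = 3348$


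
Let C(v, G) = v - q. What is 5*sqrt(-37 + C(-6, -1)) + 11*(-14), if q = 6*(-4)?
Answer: -154 + 5*I*sqrt(19) ≈ -154.0 + 21.794*I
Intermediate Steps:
q = -24
C(v, G) = 24 + v (C(v, G) = v - 1*(-24) = v + 24 = 24 + v)
5*sqrt(-37 + C(-6, -1)) + 11*(-14) = 5*sqrt(-37 + (24 - 6)) + 11*(-14) = 5*sqrt(-37 + 18) - 154 = 5*sqrt(-19) - 154 = 5*(I*sqrt(19)) - 154 = 5*I*sqrt(19) - 154 = -154 + 5*I*sqrt(19)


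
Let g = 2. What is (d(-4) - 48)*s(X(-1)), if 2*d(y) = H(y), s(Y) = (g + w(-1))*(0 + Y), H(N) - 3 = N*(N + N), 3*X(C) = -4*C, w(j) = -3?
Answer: 122/3 ≈ 40.667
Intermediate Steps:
X(C) = -4*C/3 (X(C) = (-4*C)/3 = -4*C/3)
H(N) = 3 + 2*N² (H(N) = 3 + N*(N + N) = 3 + N*(2*N) = 3 + 2*N²)
s(Y) = -Y (s(Y) = (2 - 3)*(0 + Y) = -Y)
d(y) = 3/2 + y² (d(y) = (3 + 2*y²)/2 = 3/2 + y²)
(d(-4) - 48)*s(X(-1)) = ((3/2 + (-4)²) - 48)*(-(-4)*(-1)/3) = ((3/2 + 16) - 48)*(-1*4/3) = (35/2 - 48)*(-4/3) = -61/2*(-4/3) = 122/3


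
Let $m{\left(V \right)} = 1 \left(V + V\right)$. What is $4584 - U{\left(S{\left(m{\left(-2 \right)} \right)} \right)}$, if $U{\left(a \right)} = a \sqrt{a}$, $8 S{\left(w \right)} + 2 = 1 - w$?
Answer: $4584 - \frac{3 \sqrt{6}}{32} \approx 4583.8$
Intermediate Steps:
$m{\left(V \right)} = 2 V$ ($m{\left(V \right)} = 1 \cdot 2 V = 2 V$)
$S{\left(w \right)} = - \frac{1}{8} - \frac{w}{8}$ ($S{\left(w \right)} = - \frac{1}{4} + \frac{1 - w}{8} = - \frac{1}{4} - \left(- \frac{1}{8} + \frac{w}{8}\right) = - \frac{1}{8} - \frac{w}{8}$)
$U{\left(a \right)} = a^{\frac{3}{2}}$
$4584 - U{\left(S{\left(m{\left(-2 \right)} \right)} \right)} = 4584 - \left(- \frac{1}{8} - \frac{2 \left(-2\right)}{8}\right)^{\frac{3}{2}} = 4584 - \left(- \frac{1}{8} - - \frac{1}{2}\right)^{\frac{3}{2}} = 4584 - \left(- \frac{1}{8} + \frac{1}{2}\right)^{\frac{3}{2}} = 4584 - \left(\frac{3}{8}\right)^{\frac{3}{2}} = 4584 - \frac{3 \sqrt{6}}{32}$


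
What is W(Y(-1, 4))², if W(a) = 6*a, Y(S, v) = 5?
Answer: 900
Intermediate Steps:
W(Y(-1, 4))² = (6*5)² = 30² = 900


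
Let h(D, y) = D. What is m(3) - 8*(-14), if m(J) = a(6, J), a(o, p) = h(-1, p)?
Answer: 111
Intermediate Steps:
a(o, p) = -1
m(J) = -1
m(3) - 8*(-14) = -1 - 8*(-14) = -1 + 112 = 111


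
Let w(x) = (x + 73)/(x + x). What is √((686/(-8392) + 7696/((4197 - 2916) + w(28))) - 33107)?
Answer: I*√751881739722959333667/150714026 ≈ 181.94*I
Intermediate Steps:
w(x) = (73 + x)/(2*x) (w(x) = (73 + x)/((2*x)) = (73 + x)*(1/(2*x)) = (73 + x)/(2*x))
√((686/(-8392) + 7696/((4197 - 2916) + w(28))) - 33107) = √((686/(-8392) + 7696/((4197 - 2916) + (½)*(73 + 28)/28)) - 33107) = √((686*(-1/8392) + 7696/(1281 + (½)*(1/28)*101)) - 33107) = √((-343/4196 + 7696/(1281 + 101/56)) - 33107) = √((-343/4196 + 7696/(71837/56)) - 33107) = √((-343/4196 + 7696*(56/71837)) - 33107) = √((-343/4196 + 430976/71837) - 33107) = √(1783735205/301428052 - 33107) = √(-9977594782359/301428052) = I*√751881739722959333667/150714026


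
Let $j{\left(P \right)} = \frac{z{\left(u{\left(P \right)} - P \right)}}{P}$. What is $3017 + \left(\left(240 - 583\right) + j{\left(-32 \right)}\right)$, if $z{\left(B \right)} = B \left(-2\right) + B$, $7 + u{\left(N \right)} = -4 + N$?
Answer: $\frac{85557}{32} \approx 2673.7$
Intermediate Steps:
$u{\left(N \right)} = -11 + N$ ($u{\left(N \right)} = -7 + \left(-4 + N\right) = -11 + N$)
$z{\left(B \right)} = - B$ ($z{\left(B \right)} = - 2 B + B = - B$)
$j{\left(P \right)} = \frac{11}{P}$ ($j{\left(P \right)} = \frac{\left(-1\right) \left(\left(-11 + P\right) - P\right)}{P} = \frac{\left(-1\right) \left(-11\right)}{P} = \frac{11}{P}$)
$3017 + \left(\left(240 - 583\right) + j{\left(-32 \right)}\right) = 3017 + \left(\left(240 - 583\right) + \frac{11}{-32}\right) = 3017 + \left(-343 + 11 \left(- \frac{1}{32}\right)\right) = 3017 - \frac{10987}{32} = \frac{85557}{32}$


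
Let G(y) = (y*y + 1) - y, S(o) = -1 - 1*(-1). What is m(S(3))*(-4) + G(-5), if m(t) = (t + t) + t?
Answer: 31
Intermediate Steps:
S(o) = 0 (S(o) = -1 + 1 = 0)
m(t) = 3*t (m(t) = 2*t + t = 3*t)
G(y) = 1 + y² - y (G(y) = (y² + 1) - y = (1 + y²) - y = 1 + y² - y)
m(S(3))*(-4) + G(-5) = (3*0)*(-4) + (1 + (-5)² - 1*(-5)) = 0*(-4) + (1 + 25 + 5) = 0 + 31 = 31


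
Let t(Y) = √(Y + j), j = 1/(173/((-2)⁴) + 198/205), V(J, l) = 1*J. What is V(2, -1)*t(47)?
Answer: 2*√70274624623/38633 ≈ 13.724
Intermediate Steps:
V(J, l) = J
j = 3280/38633 (j = 1/(173/16 + 198*(1/205)) = 1/(173*(1/16) + 198/205) = 1/(173/16 + 198/205) = 1/(38633/3280) = 3280/38633 ≈ 0.084901)
t(Y) = √(3280/38633 + Y) (t(Y) = √(Y + 3280/38633) = √(3280/38633 + Y))
V(2, -1)*t(47) = 2*(√(126716240 + 1492508689*47)/38633) = 2*(√(126716240 + 70147908383)/38633) = 2*(√70274624623/38633) = 2*√70274624623/38633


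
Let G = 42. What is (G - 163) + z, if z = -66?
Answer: -187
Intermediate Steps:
(G - 163) + z = (42 - 163) - 66 = -121 - 66 = -187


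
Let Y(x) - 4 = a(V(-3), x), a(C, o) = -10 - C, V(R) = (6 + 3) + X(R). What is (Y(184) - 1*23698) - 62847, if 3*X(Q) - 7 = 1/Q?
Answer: -779060/9 ≈ -86562.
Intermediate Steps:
X(Q) = 7/3 + 1/(3*Q)
V(R) = 9 + (1 + 7*R)/(3*R) (V(R) = (6 + 3) + (1 + 7*R)/(3*R) = 9 + (1 + 7*R)/(3*R))
Y(x) = -155/9 (Y(x) = 4 + (-10 - (1 + 34*(-3))/(3*(-3))) = 4 + (-10 - (-1)*(1 - 102)/(3*3)) = 4 + (-10 - (-1)*(-101)/(3*3)) = 4 + (-10 - 1*101/9) = 4 + (-10 - 101/9) = 4 - 191/9 = -155/9)
(Y(184) - 1*23698) - 62847 = (-155/9 - 1*23698) - 62847 = (-155/9 - 23698) - 62847 = -213437/9 - 62847 = -779060/9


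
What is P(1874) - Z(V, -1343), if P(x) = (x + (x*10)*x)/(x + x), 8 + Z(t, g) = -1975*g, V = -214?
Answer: -5286093/2 ≈ -2.6430e+6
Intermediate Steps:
Z(t, g) = -8 - 1975*g
P(x) = (x + 10*x²)/(2*x) (P(x) = (x + (10*x)*x)/((2*x)) = (x + 10*x²)*(1/(2*x)) = (x + 10*x²)/(2*x))
P(1874) - Z(V, -1343) = (½ + 5*1874) - (-8 - 1975*(-1343)) = (½ + 9370) - (-8 + 2652425) = 18741/2 - 1*2652417 = 18741/2 - 2652417 = -5286093/2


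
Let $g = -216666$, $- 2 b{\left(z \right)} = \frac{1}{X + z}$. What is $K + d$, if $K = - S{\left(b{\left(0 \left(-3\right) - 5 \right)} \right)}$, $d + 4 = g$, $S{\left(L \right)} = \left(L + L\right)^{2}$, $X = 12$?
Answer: $- \frac{10616831}{49} \approx -2.1667 \cdot 10^{5}$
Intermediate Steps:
$b{\left(z \right)} = - \frac{1}{2 \left(12 + z\right)}$
$S{\left(L \right)} = 4 L^{2}$ ($S{\left(L \right)} = \left(2 L\right)^{2} = 4 L^{2}$)
$d = -216670$ ($d = -4 - 216666 = -216670$)
$K = - \frac{1}{49}$ ($K = - 4 \left(- \frac{1}{24 + 2 \left(0 \left(-3\right) - 5\right)}\right)^{2} = - 4 \left(- \frac{1}{24 + 2 \left(0 - 5\right)}\right)^{2} = - 4 \left(- \frac{1}{24 + 2 \left(-5\right)}\right)^{2} = - 4 \left(- \frac{1}{24 - 10}\right)^{2} = - 4 \left(- \frac{1}{14}\right)^{2} = - \frac{4}{196} = \left(-1\right) \frac{1}{49} = - \frac{1}{49} \approx -0.020408$)
$K + d = - \frac{1}{49} - 216670 = - \frac{10616831}{49}$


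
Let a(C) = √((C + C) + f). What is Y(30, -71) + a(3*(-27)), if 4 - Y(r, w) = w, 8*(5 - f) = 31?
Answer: 75 + 3*I*√286/4 ≈ 75.0 + 12.684*I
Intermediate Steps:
f = 9/8 (f = 5 - ⅛*31 = 5 - 31/8 = 9/8 ≈ 1.1250)
Y(r, w) = 4 - w
a(C) = √(9/8 + 2*C) (a(C) = √((C + C) + 9/8) = √(2*C + 9/8) = √(9/8 + 2*C))
Y(30, -71) + a(3*(-27)) = (4 - 1*(-71)) + √(18 + 32*(3*(-27)))/4 = (4 + 71) + √(18 + 32*(-81))/4 = 75 + √(18 - 2592)/4 = 75 + √(-2574)/4 = 75 + (3*I*√286)/4 = 75 + 3*I*√286/4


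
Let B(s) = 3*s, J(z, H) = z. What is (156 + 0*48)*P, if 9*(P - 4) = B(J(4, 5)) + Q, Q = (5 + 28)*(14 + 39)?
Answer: 31148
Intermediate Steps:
Q = 1749 (Q = 33*53 = 1749)
P = 599/3 (P = 4 + (3*4 + 1749)/9 = 4 + (12 + 1749)/9 = 4 + (⅑)*1761 = 4 + 587/3 = 599/3 ≈ 199.67)
(156 + 0*48)*P = (156 + 0*48)*(599/3) = (156 + 0)*(599/3) = 156*(599/3) = 31148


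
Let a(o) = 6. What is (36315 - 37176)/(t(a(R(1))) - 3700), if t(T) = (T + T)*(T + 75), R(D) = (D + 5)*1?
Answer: 861/2728 ≈ 0.31562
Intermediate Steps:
R(D) = 5 + D (R(D) = (5 + D)*1 = 5 + D)
t(T) = 2*T*(75 + T) (t(T) = (2*T)*(75 + T) = 2*T*(75 + T))
(36315 - 37176)/(t(a(R(1))) - 3700) = (36315 - 37176)/(2*6*(75 + 6) - 3700) = -861/(2*6*81 - 3700) = -861/(972 - 3700) = -861/(-2728) = -861*(-1/2728) = 861/2728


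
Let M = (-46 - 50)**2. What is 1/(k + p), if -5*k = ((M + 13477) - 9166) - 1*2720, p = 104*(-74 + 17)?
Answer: -5/40447 ≈ -0.00012362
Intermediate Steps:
M = 9216 (M = (-96)**2 = 9216)
p = -5928 (p = 104*(-57) = -5928)
k = -10807/5 (k = -(((9216 + 13477) - 9166) - 1*2720)/5 = -((22693 - 9166) - 2720)/5 = -(13527 - 2720)/5 = -1/5*10807 = -10807/5 ≈ -2161.4)
1/(k + p) = 1/(-10807/5 - 5928) = 1/(-40447/5) = -5/40447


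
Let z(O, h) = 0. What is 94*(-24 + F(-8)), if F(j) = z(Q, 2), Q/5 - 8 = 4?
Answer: -2256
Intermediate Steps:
Q = 60 (Q = 40 + 5*4 = 40 + 20 = 60)
F(j) = 0
94*(-24 + F(-8)) = 94*(-24 + 0) = 94*(-24) = -2256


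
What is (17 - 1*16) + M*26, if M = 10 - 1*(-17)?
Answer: 703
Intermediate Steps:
M = 27 (M = 10 + 17 = 27)
(17 - 1*16) + M*26 = (17 - 1*16) + 27*26 = (17 - 16) + 702 = 1 + 702 = 703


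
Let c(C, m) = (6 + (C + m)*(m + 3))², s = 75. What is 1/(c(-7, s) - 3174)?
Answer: 1/28192926 ≈ 3.5470e-8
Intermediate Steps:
c(C, m) = (6 + (3 + m)*(C + m))² (c(C, m) = (6 + (C + m)*(3 + m))² = (6 + (3 + m)*(C + m))²)
1/(c(-7, s) - 3174) = 1/((6 + 75² + 3*(-7) + 3*75 - 7*75)² - 3174) = 1/((6 + 5625 - 21 + 225 - 525)² - 3174) = 1/(5310² - 3174) = 1/(28196100 - 3174) = 1/28192926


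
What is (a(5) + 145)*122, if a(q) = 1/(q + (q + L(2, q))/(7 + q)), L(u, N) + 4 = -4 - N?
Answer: 230336/13 ≈ 17718.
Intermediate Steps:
L(u, N) = -8 - N (L(u, N) = -4 + (-4 - N) = -8 - N)
a(q) = 1/(q - 8/(7 + q)) (a(q) = 1/(q + (q + (-8 - q))/(7 + q)) = 1/(q - 8/(7 + q)))
(a(5) + 145)*122 = ((7 + 5)/(-8 + 5² + 7*5) + 145)*122 = (12/(-8 + 25 + 35) + 145)*122 = (12/52 + 145)*122 = ((1/52)*12 + 145)*122 = (3/13 + 145)*122 = (1888/13)*122 = 230336/13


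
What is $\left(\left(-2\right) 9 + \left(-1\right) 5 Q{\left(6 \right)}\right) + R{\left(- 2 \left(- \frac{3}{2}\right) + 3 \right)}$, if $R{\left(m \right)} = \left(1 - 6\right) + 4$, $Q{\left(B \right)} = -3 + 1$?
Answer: $-9$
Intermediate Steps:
$Q{\left(B \right)} = -2$
$R{\left(m \right)} = -1$ ($R{\left(m \right)} = -5 + 4 = -1$)
$\left(\left(-2\right) 9 + \left(-1\right) 5 Q{\left(6 \right)}\right) + R{\left(- 2 \left(- \frac{3}{2}\right) + 3 \right)} = \left(\left(-2\right) 9 + \left(-1\right) 5 \left(-2\right)\right) - 1 = \left(-18 - -10\right) - 1 = \left(-18 + 10\right) - 1 = -8 - 1 = -9$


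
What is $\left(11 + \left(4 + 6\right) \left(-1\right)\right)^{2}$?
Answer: $1$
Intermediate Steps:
$\left(11 + \left(4 + 6\right) \left(-1\right)\right)^{2} = \left(11 + 10 \left(-1\right)\right)^{2} = \left(11 - 10\right)^{2} = 1^{2} = 1$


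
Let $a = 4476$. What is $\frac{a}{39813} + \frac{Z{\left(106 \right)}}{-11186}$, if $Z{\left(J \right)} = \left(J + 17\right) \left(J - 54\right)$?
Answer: $- \frac{34095902}{74224703} \approx -0.45936$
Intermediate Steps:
$Z{\left(J \right)} = \left(-54 + J\right) \left(17 + J\right)$ ($Z{\left(J \right)} = \left(17 + J\right) \left(J - 54\right) = \left(17 + J\right) \left(-54 + J\right) = \left(-54 + J\right) \left(17 + J\right)$)
$\frac{a}{39813} + \frac{Z{\left(106 \right)}}{-11186} = \frac{4476}{39813} + \frac{-918 + 106^{2} - 3922}{-11186} = 4476 \cdot \frac{1}{39813} + \left(-918 + 11236 - 3922\right) \left(- \frac{1}{11186}\right) = \frac{1492}{13271} + 6396 \left(- \frac{1}{11186}\right) = \frac{1492}{13271} - \frac{3198}{5593} = - \frac{34095902}{74224703}$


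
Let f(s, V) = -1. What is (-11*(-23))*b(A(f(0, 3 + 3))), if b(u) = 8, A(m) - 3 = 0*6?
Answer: 2024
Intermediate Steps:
A(m) = 3 (A(m) = 3 + 0*6 = 3 + 0 = 3)
(-11*(-23))*b(A(f(0, 3 + 3))) = -11*(-23)*8 = 253*8 = 2024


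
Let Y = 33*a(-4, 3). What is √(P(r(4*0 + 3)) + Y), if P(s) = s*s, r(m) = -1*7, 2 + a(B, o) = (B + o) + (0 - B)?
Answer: √82 ≈ 9.0554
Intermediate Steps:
a(B, o) = -2 + o (a(B, o) = -2 + ((B + o) + (0 - B)) = -2 + ((B + o) - B) = -2 + o)
r(m) = -7
P(s) = s²
Y = 33 (Y = 33*(-2 + 3) = 33*1 = 33)
√(P(r(4*0 + 3)) + Y) = √((-7)² + 33) = √(49 + 33) = √82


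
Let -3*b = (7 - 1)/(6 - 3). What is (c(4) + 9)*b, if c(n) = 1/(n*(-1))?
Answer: -35/6 ≈ -5.8333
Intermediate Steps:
c(n) = -1/n
b = -⅔ (b = -(7 - 1)/(3*(6 - 3)) = -2/3 = -⅓*2 = -⅔ ≈ -0.66667)
(c(4) + 9)*b = (-1/4 + 9)*(-⅔) = (-1*¼ + 9)*(-⅔) = (-¼ + 9)*(-⅔) = (35/4)*(-⅔) = -35/6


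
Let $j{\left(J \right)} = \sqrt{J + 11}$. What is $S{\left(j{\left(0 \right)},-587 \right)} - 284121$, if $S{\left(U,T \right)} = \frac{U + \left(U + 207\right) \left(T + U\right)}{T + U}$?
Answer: $- \frac{97824840023}{344558} + \frac{343971 \sqrt{11}}{344558} \approx -2.8391 \cdot 10^{5}$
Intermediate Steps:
$j{\left(J \right)} = \sqrt{11 + J}$
$S{\left(U,T \right)} = \frac{U + \left(207 + U\right) \left(T + U\right)}{T + U}$
$S{\left(j{\left(0 \right)},-587 \right)} - 284121 = \frac{\left(\sqrt{11 + 0}\right)^{2} + 207 \left(-587\right) + 208 \sqrt{11 + 0} - 587 \sqrt{11 + 0}}{-587 + \sqrt{11 + 0}} - 284121 = \frac{\left(\sqrt{11}\right)^{2} - 121509 + 208 \sqrt{11} - 587 \sqrt{11}}{-587 + \sqrt{11}} - 284121 = \frac{11 - 121509 + 208 \sqrt{11} - 587 \sqrt{11}}{-587 + \sqrt{11}} - 284121 = \frac{-121498 - 379 \sqrt{11}}{-587 + \sqrt{11}} - 284121 = -284121 + \frac{-121498 - 379 \sqrt{11}}{-587 + \sqrt{11}}$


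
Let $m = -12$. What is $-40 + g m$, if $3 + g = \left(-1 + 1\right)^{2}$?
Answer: $-4$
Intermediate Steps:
$g = -3$ ($g = -3 + \left(-1 + 1\right)^{2} = -3 + 0^{2} = -3 + 0 = -3$)
$-40 + g m = -40 - -36 = -40 + 36 = -4$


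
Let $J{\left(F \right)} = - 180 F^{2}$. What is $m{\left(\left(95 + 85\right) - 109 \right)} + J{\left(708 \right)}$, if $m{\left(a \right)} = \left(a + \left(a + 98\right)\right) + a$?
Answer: $-90227209$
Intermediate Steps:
$m{\left(a \right)} = 98 + 3 a$ ($m{\left(a \right)} = \left(a + \left(98 + a\right)\right) + a = \left(98 + 2 a\right) + a = 98 + 3 a$)
$m{\left(\left(95 + 85\right) - 109 \right)} + J{\left(708 \right)} = \left(98 + 3 \left(\left(95 + 85\right) - 109\right)\right) - 180 \cdot 708^{2} = \left(98 + 3 \left(180 - 109\right)\right) - 90227520 = \left(98 + 3 \cdot 71\right) - 90227520 = \left(98 + 213\right) - 90227520 = 311 - 90227520 = -90227209$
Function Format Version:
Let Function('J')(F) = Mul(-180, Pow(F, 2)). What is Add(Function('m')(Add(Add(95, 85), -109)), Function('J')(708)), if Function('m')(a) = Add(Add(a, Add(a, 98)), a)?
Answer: -90227209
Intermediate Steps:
Function('m')(a) = Add(98, Mul(3, a)) (Function('m')(a) = Add(Add(a, Add(98, a)), a) = Add(Add(98, Mul(2, a)), a) = Add(98, Mul(3, a)))
Add(Function('m')(Add(Add(95, 85), -109)), Function('J')(708)) = Add(Add(98, Mul(3, Add(Add(95, 85), -109))), Mul(-180, Pow(708, 2))) = Add(Add(98, Mul(3, Add(180, -109))), Mul(-180, 501264)) = Add(Add(98, Mul(3, 71)), -90227520) = Add(Add(98, 213), -90227520) = Add(311, -90227520) = -90227209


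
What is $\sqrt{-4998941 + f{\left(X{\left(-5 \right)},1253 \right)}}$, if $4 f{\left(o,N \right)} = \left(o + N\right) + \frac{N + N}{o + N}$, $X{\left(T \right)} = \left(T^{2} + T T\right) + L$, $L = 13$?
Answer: $\frac{i \sqrt{176670925702}}{188} \approx 2235.8 i$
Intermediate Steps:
$X{\left(T \right)} = 13 + 2 T^{2}$ ($X{\left(T \right)} = \left(T^{2} + T T\right) + 13 = \left(T^{2} + T^{2}\right) + 13 = 2 T^{2} + 13 = 13 + 2 T^{2}$)
$f{\left(o,N \right)} = \frac{N}{4} + \frac{o}{4} + \frac{N}{2 \left(N + o\right)}$ ($f{\left(o,N \right)} = \frac{\left(o + N\right) + \frac{N + N}{o + N}}{4} = \frac{\left(N + o\right) + \frac{2 N}{N + o}}{4} = \frac{N + o + \frac{2 N}{N + o}}{4} = \frac{N}{4} + \frac{o}{4} + \frac{N}{2 \left(N + o\right)}$)
$\sqrt{-4998941 + f{\left(X{\left(-5 \right)},1253 \right)}} = \sqrt{-4998941 + \frac{1253^{2} + \left(13 + 2 \left(-5\right)^{2}\right)^{2} + 2 \cdot 1253 + 2 \cdot 1253 \left(13 + 2 \left(-5\right)^{2}\right)}{4 \left(1253 + \left(13 + 2 \left(-5\right)^{2}\right)\right)}} = \sqrt{-4998941 + \frac{1570009 + \left(13 + 2 \cdot 25\right)^{2} + 2506 + 2 \cdot 1253 \left(13 + 2 \cdot 25\right)}{4 \left(1253 + \left(13 + 2 \cdot 25\right)\right)}} = \sqrt{-4998941 + \frac{1570009 + \left(13 + 50\right)^{2} + 2506 + 2 \cdot 1253 \left(13 + 50\right)}{4 \left(1253 + \left(13 + 50\right)\right)}} = \sqrt{-4998941 + \frac{1570009 + 63^{2} + 2506 + 2 \cdot 1253 \cdot 63}{4 \left(1253 + 63\right)}} = \sqrt{-4998941 + \frac{1570009 + 3969 + 2506 + 157878}{4 \cdot 1316}} = \sqrt{-4998941 + \frac{1}{4} \cdot \frac{1}{1316} \cdot 1734362} = \sqrt{-4998941 + \frac{123883}{376}} = \sqrt{- \frac{1879477933}{376}} = \frac{i \sqrt{176670925702}}{188}$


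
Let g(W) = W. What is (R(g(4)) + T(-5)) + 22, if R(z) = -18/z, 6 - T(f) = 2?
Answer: 43/2 ≈ 21.500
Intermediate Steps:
T(f) = 4 (T(f) = 6 - 1*2 = 6 - 2 = 4)
(R(g(4)) + T(-5)) + 22 = (-18/4 + 4) + 22 = (-18*¼ + 4) + 22 = (-9/2 + 4) + 22 = -½ + 22 = 43/2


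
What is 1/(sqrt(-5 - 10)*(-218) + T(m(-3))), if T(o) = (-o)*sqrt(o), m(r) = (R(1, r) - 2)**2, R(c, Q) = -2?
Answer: I/(2*(-32*I + 109*sqrt(15))) ≈ -8.9266e-5 + 0.0011776*I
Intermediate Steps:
m(r) = 16 (m(r) = (-2 - 2)**2 = (-4)**2 = 16)
T(o) = -o**(3/2)
1/(sqrt(-5 - 10)*(-218) + T(m(-3))) = 1/(sqrt(-5 - 10)*(-218) - 16**(3/2)) = 1/(sqrt(-15)*(-218) - 1*64) = 1/((I*sqrt(15))*(-218) - 64) = 1/(-218*I*sqrt(15) - 64) = 1/(-64 - 218*I*sqrt(15))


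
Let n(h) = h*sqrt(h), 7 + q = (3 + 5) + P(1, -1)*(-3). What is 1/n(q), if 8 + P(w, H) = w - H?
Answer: sqrt(19)/361 ≈ 0.012075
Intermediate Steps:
P(w, H) = -8 + w - H (P(w, H) = -8 + (w - H) = -8 + w - H)
q = 19 (q = -7 + ((3 + 5) + (-8 + 1 - 1*(-1))*(-3)) = -7 + (8 + (-8 + 1 + 1)*(-3)) = -7 + (8 - 6*(-3)) = -7 + (8 + 18) = -7 + 26 = 19)
n(h) = h**(3/2)
1/n(q) = 1/(19**(3/2)) = 1/(19*sqrt(19)) = sqrt(19)/361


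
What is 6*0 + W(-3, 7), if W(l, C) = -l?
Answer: 3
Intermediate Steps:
6*0 + W(-3, 7) = 6*0 - 1*(-3) = 0 + 3 = 3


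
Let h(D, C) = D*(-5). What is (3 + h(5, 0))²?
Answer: 484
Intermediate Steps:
h(D, C) = -5*D
(3 + h(5, 0))² = (3 - 5*5)² = (3 - 25)² = (-22)² = 484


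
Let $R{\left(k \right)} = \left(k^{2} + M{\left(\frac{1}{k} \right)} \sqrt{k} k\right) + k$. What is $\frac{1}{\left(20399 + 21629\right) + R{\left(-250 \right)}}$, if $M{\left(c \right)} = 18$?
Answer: $\frac{52139}{7968200642} + \frac{5625 i \sqrt{10}}{3984100321} \approx 6.5434 \cdot 10^{-6} + 4.4647 \cdot 10^{-6} i$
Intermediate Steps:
$R{\left(k \right)} = k + k^{2} + 18 k^{\frac{3}{2}}$ ($R{\left(k \right)} = \left(k^{2} + 18 \sqrt{k} k\right) + k = \left(k^{2} + 18 k^{\frac{3}{2}}\right) + k = k + k^{2} + 18 k^{\frac{3}{2}}$)
$\frac{1}{\left(20399 + 21629\right) + R{\left(-250 \right)}} = \frac{1}{\left(20399 + 21629\right) + \left(-250 + \left(-250\right)^{2} + 18 \left(-250\right)^{\frac{3}{2}}\right)} = \frac{1}{42028 + \left(-250 + 62500 + 18 \left(- 1250 i \sqrt{10}\right)\right)} = \frac{1}{42028 - \left(-62250 + 22500 i \sqrt{10}\right)} = \frac{1}{42028 + \left(62250 - 22500 i \sqrt{10}\right)} = \frac{1}{104278 - 22500 i \sqrt{10}}$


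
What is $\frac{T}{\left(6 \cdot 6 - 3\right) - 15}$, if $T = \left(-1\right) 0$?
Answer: $0$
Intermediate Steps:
$T = 0$
$\frac{T}{\left(6 \cdot 6 - 3\right) - 15} = \frac{0}{\left(6 \cdot 6 - 3\right) - 15} = \frac{0}{\left(36 - 3\right) - 15} = \frac{0}{33 - 15} = \frac{0}{18} = 0 \cdot \frac{1}{18} = 0$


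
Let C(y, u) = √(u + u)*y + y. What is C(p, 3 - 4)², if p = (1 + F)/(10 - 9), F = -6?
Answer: -25 + 50*I*√2 ≈ -25.0 + 70.711*I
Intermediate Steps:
p = -5 (p = (1 - 6)/(10 - 9) = -5/1 = -5*1 = -5)
C(y, u) = y + y*√2*√u (C(y, u) = √(2*u)*y + y = (√2*√u)*y + y = y*√2*√u + y = y + y*√2*√u)
C(p, 3 - 4)² = (-5*(1 + √2*√(3 - 4)))² = (-5*(1 + √2*√(-1)))² = (-5*(1 + √2*I))² = (-5*(1 + I*√2))² = (-5 - 5*I*√2)²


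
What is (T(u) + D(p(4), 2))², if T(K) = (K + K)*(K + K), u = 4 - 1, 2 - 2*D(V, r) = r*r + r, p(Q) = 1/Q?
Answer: 1156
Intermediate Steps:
D(V, r) = 1 - r/2 - r²/2 (D(V, r) = 1 - (r*r + r)/2 = 1 - (r² + r)/2 = 1 - (r + r²)/2 = 1 + (-r/2 - r²/2) = 1 - r/2 - r²/2)
u = 3
T(K) = 4*K² (T(K) = (2*K)*(2*K) = 4*K²)
(T(u) + D(p(4), 2))² = (4*3² + (1 - ½*2 - ½*2²))² = (4*9 + (1 - 1 - ½*4))² = (36 + (1 - 1 - 2))² = (36 - 2)² = 34² = 1156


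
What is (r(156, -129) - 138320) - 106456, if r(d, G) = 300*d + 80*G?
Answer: -208296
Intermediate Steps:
r(d, G) = 80*G + 300*d
(r(156, -129) - 138320) - 106456 = ((80*(-129) + 300*156) - 138320) - 106456 = ((-10320 + 46800) - 138320) - 106456 = (36480 - 138320) - 106456 = -101840 - 106456 = -208296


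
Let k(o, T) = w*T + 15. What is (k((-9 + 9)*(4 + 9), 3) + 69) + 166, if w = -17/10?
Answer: 2449/10 ≈ 244.90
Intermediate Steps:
w = -17/10 (w = -17*⅒ = -17/10 ≈ -1.7000)
k(o, T) = 15 - 17*T/10 (k(o, T) = -17*T/10 + 15 = 15 - 17*T/10)
(k((-9 + 9)*(4 + 9), 3) + 69) + 166 = ((15 - 17/10*3) + 69) + 166 = ((15 - 51/10) + 69) + 166 = (99/10 + 69) + 166 = 789/10 + 166 = 2449/10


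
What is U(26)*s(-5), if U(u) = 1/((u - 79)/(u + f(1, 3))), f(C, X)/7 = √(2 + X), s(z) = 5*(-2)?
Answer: 260/53 + 70*√5/53 ≈ 7.8590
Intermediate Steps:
s(z) = -10
f(C, X) = 7*√(2 + X)
U(u) = (u + 7*√5)/(-79 + u) (U(u) = 1/((u - 79)/(u + 7*√(2 + 3))) = 1/((-79 + u)/(u + 7*√5)) = (u + 7*√5)/(-79 + u))
U(26)*s(-5) = ((26 + 7*√5)/(-79 + 26))*(-10) = ((26 + 7*√5)/(-53))*(-10) = -(26 + 7*√5)/53*(-10) = (-26/53 - 7*√5/53)*(-10) = 260/53 + 70*√5/53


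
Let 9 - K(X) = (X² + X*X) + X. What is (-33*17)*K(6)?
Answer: 38709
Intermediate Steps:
K(X) = 9 - X - 2*X² (K(X) = 9 - ((X² + X*X) + X) = 9 - ((X² + X²) + X) = 9 - (2*X² + X) = 9 - (X + 2*X²) = 9 + (-X - 2*X²) = 9 - X - 2*X²)
(-33*17)*K(6) = (-33*17)*(9 - 1*6 - 2*6²) = -561*(9 - 6 - 2*36) = -561*(9 - 6 - 72) = -561*(-69) = 38709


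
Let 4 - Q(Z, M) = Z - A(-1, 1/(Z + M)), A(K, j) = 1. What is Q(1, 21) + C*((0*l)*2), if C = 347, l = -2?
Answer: 4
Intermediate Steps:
Q(Z, M) = 5 - Z (Q(Z, M) = 4 - (Z - 1*1) = 4 - (Z - 1) = 4 - (-1 + Z) = 4 + (1 - Z) = 5 - Z)
Q(1, 21) + C*((0*l)*2) = (5 - 1*1) + 347*((0*(-2))*2) = (5 - 1) + 347*(0*2) = 4 + 347*0 = 4 + 0 = 4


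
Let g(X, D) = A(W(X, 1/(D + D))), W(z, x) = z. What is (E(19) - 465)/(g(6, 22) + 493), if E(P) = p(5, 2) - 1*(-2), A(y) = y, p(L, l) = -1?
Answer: -464/499 ≈ -0.92986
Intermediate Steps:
g(X, D) = X
E(P) = 1 (E(P) = -1 - 1*(-2) = -1 + 2 = 1)
(E(19) - 465)/(g(6, 22) + 493) = (1 - 465)/(6 + 493) = -464/499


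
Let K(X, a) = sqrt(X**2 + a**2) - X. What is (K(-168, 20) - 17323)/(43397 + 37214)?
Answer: -17155/80611 + 4*sqrt(1789)/80611 ≈ -0.21071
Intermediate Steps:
(K(-168, 20) - 17323)/(43397 + 37214) = ((sqrt((-168)**2 + 20**2) - 1*(-168)) - 17323)/(43397 + 37214) = ((sqrt(28224 + 400) + 168) - 17323)/80611 = ((sqrt(28624) + 168) - 17323)*(1/80611) = ((4*sqrt(1789) + 168) - 17323)*(1/80611) = ((168 + 4*sqrt(1789)) - 17323)*(1/80611) = (-17155 + 4*sqrt(1789))*(1/80611) = -17155/80611 + 4*sqrt(1789)/80611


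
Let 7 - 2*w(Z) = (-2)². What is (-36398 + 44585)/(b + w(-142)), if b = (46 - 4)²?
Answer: 5458/1177 ≈ 4.6372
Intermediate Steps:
w(Z) = 3/2 (w(Z) = 7/2 - ½*(-2)² = 7/2 - ½*4 = 7/2 - 2 = 3/2)
b = 1764 (b = 42² = 1764)
(-36398 + 44585)/(b + w(-142)) = (-36398 + 44585)/(1764 + 3/2) = 8187/(3531/2) = 8187*(2/3531) = 5458/1177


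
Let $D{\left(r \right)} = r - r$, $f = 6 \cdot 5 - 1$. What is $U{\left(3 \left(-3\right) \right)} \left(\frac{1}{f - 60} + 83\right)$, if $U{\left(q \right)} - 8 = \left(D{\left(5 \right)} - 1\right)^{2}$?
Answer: $\frac{23148}{31} \approx 746.71$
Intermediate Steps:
$f = 29$ ($f = 30 - 1 = 29$)
$D{\left(r \right)} = 0$
$U{\left(q \right)} = 9$ ($U{\left(q \right)} = 8 + \left(0 - 1\right)^{2} = 8 + \left(-1\right)^{2} = 8 + 1 = 9$)
$U{\left(3 \left(-3\right) \right)} \left(\frac{1}{f - 60} + 83\right) = 9 \left(\frac{1}{29 - 60} + 83\right) = 9 \left(\frac{1}{-31} + 83\right) = 9 \left(- \frac{1}{31} + 83\right) = 9 \cdot \frac{2572}{31} = \frac{23148}{31}$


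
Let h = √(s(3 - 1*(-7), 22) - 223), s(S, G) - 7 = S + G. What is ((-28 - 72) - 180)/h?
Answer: 70*I*√46/23 ≈ 20.642*I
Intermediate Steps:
s(S, G) = 7 + G + S (s(S, G) = 7 + (S + G) = 7 + (G + S) = 7 + G + S)
h = 2*I*√46 (h = √((7 + 22 + (3 - 1*(-7))) - 223) = √((7 + 22 + (3 + 7)) - 223) = √((7 + 22 + 10) - 223) = √(39 - 223) = √(-184) = 2*I*√46 ≈ 13.565*I)
((-28 - 72) - 180)/h = ((-28 - 72) - 180)/((2*I*√46)) = (-100 - 180)*(-I*√46/92) = -(-70)*I*√46/23 = 70*I*√46/23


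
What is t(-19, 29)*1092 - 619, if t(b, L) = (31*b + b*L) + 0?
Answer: -1245499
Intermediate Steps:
t(b, L) = 31*b + L*b (t(b, L) = (31*b + L*b) + 0 = 31*b + L*b)
t(-19, 29)*1092 - 619 = -19*(31 + 29)*1092 - 619 = -19*60*1092 - 619 = -1140*1092 - 619 = -1244880 - 619 = -1245499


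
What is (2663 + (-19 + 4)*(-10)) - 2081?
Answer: 732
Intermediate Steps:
(2663 + (-19 + 4)*(-10)) - 2081 = (2663 - 15*(-10)) - 2081 = (2663 + 150) - 2081 = 2813 - 2081 = 732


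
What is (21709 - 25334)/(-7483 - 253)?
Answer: 3625/7736 ≈ 0.46859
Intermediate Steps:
(21709 - 25334)/(-7483 - 253) = -3625/(-7736) = -3625*(-1/7736) = 3625/7736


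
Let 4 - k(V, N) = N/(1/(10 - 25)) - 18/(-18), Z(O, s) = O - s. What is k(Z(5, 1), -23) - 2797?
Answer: -3139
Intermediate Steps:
k(V, N) = 3 + 15*N (k(V, N) = 4 - (N/(1/(10 - 25)) - 18/(-18)) = 4 - (N/(1/(-15)) - 18*(-1/18)) = 4 - (N/(-1/15) + 1) = 4 - (N*(-15) + 1) = 4 - (-15*N + 1) = 4 - (1 - 15*N) = 4 + (-1 + 15*N) = 3 + 15*N)
k(Z(5, 1), -23) - 2797 = (3 + 15*(-23)) - 2797 = (3 - 345) - 2797 = -342 - 2797 = -3139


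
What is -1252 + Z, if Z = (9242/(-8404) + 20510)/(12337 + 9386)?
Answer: -38065479731/30426682 ≈ -1251.1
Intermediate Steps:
Z = 28726133/30426682 (Z = (9242*(-1/8404) + 20510)/21723 = (-4621/4202 + 20510)*(1/21723) = (86178399/4202)*(1/21723) = 28726133/30426682 ≈ 0.94411)
-1252 + Z = -1252 + 28726133/30426682 = -38065479731/30426682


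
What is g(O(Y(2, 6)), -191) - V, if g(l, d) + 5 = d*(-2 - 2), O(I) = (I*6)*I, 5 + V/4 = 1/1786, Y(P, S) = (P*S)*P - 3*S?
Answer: 695645/893 ≈ 779.00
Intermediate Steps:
Y(P, S) = -3*S + S*P² (Y(P, S) = S*P² - 3*S = -3*S + S*P²)
V = -17858/893 (V = -20 + 4/1786 = -20 + 4*(1/1786) = -20 + 2/893 = -17858/893 ≈ -19.998)
O(I) = 6*I² (O(I) = (6*I)*I = 6*I²)
g(l, d) = -5 - 4*d (g(l, d) = -5 + d*(-2 - 2) = -5 + d*(-4) = -5 - 4*d)
g(O(Y(2, 6)), -191) - V = (-5 - 4*(-191)) - 1*(-17858/893) = (-5 + 764) + 17858/893 = 759 + 17858/893 = 695645/893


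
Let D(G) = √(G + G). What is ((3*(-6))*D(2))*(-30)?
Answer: 1080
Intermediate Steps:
D(G) = √2*√G (D(G) = √(2*G) = √2*√G)
((3*(-6))*D(2))*(-30) = ((3*(-6))*(√2*√2))*(-30) = -18*2*(-30) = -36*(-30) = 1080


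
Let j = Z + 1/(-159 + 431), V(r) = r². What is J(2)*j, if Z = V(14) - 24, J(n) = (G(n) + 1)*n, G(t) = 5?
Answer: 140355/68 ≈ 2064.0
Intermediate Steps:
J(n) = 6*n (J(n) = (5 + 1)*n = 6*n)
Z = 172 (Z = 14² - 24 = 196 - 24 = 172)
j = 46785/272 (j = 172 + 1/(-159 + 431) = 172 + 1/272 = 46785/272 ≈ 172.00)
J(2)*j = (6*2)*(46785/272) = 12*(46785/272) = 140355/68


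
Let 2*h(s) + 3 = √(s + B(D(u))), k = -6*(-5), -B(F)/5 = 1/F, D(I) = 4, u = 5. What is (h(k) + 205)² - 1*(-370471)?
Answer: 6590247/16 + 407*√115/4 ≈ 4.1298e+5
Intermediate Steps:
B(F) = -5/F
k = 30
h(s) = -3/2 + √(-5/4 + s)/2 (h(s) = -3/2 + √(s - 5/4)/2 = -3/2 + √(-5/4 + s)/2)
(h(k) + 205)² - 1*(-370471) = ((-3/2 + √(-5 + 4*30)/4) + 205)² - 1*(-370471) = ((-3/2 + √(-5 + 120)/4) + 205)² + 370471 = ((-3/2 + √115/4) + 205)² + 370471 = (407/2 + √115/4)² + 370471 = 370471 + (407/2 + √115/4)²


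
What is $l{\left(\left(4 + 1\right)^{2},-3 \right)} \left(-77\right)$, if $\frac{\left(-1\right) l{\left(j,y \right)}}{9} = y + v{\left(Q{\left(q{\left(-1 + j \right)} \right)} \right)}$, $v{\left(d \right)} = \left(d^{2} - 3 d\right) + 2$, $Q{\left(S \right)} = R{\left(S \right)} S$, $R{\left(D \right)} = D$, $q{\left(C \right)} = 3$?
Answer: $36729$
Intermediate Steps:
$Q{\left(S \right)} = S^{2}$ ($Q{\left(S \right)} = S S = S^{2}$)
$v{\left(d \right)} = 2 + d^{2} - 3 d$
$l{\left(j,y \right)} = -504 - 9 y$ ($l{\left(j,y \right)} = - 9 \left(y + \left(2 + \left(3^{2}\right)^{2} - 3 \cdot 3^{2}\right)\right) = - 9 \left(y + \left(2 + 9^{2} - 27\right)\right) = - 9 \left(y + \left(2 + 81 - 27\right)\right) = - 9 \left(y + 56\right) = - 9 \left(56 + y\right) = -504 - 9 y$)
$l{\left(\left(4 + 1\right)^{2},-3 \right)} \left(-77\right) = \left(-504 - -27\right) \left(-77\right) = \left(-504 + 27\right) \left(-77\right) = \left(-477\right) \left(-77\right) = 36729$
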